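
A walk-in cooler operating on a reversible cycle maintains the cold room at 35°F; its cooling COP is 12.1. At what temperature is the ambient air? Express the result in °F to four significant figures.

75.88 °F

COP_R = T_C/(T_H − T_C) gives T_H − T_C = T_C/COP.
With T_C = 274.82 K, T_H = 274.82 × (1 + 1/12.1) = 297.53 K.
Converting, 297.53 K = 75.88°F.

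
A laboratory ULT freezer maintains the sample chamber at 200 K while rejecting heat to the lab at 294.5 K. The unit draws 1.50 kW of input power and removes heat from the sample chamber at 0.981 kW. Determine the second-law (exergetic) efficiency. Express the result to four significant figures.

COP_actual = Q̇_C/Ẇ = 0.9810/1.500 = 0.6540.
The reservoir spacing is ΔT = 294.5 − 200 = 94.50 K.
COP_Carnot = T_C/ΔT = 200.00/94.50 = 2.116.
η_II = COP_actual/COP_Carnot = 0.6540/2.116 = 0.3090.

0.3090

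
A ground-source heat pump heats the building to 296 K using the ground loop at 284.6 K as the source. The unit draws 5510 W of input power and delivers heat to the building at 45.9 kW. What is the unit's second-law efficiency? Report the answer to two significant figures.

0.32

Converting, Q̇_H = 45.90 kW = 45900 W, so COP_actual = Q̇_H/Ẇ = 45900/5510 = 8.330.
The reservoir spacing is ΔT = 296 − 284.6 = 11.40 K.
COP_Carnot = T_H/ΔT = 296.00/11.40 = 25.96.
η_II = COP_actual/COP_Carnot = 8.330/25.96 = 0.3208.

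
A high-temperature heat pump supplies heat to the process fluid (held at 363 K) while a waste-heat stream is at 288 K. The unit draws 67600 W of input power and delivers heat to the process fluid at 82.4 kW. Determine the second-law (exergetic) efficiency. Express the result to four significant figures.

0.2518

Converting, Q̇_H = 82.40 kW = 82400 W, so COP_actual = Q̇_H/Ẇ = 82400/67600 = 1.219.
The reservoir spacing is ΔT = 363 − 288 = 75.00 K.
COP_Carnot = T_H/ΔT = 363.00/75.00 = 4.840.
η_II = COP_actual/COP_Carnot = 1.219/4.840 = 0.2518.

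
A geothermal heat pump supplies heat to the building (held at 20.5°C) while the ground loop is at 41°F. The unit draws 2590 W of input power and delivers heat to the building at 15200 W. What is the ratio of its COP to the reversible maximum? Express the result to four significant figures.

COP_actual = Q̇_H/Ẇ = 15200/2590 = 5.869.
In absolute terms T_C = 278.15 K and T_H = 293.65 K, so ΔT = 15.50 K.
COP_Carnot = T_H/ΔT = 293.65/15.50 = 18.95.
η_II = COP_actual/COP_Carnot = 5.869/18.95 = 0.3098.

0.3098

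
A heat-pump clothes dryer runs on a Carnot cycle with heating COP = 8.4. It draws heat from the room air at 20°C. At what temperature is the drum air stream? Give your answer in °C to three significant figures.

COP_HP = T_H/(T_H − T_C) rearranges to T_H = COP·T_C/(COP − 1).
With T_C = 293.15 K, T_H = 8.4 × 293.15/7.400 = 332.76 K.
Converting, 332.76 K = 59.61°C.

59.6 °C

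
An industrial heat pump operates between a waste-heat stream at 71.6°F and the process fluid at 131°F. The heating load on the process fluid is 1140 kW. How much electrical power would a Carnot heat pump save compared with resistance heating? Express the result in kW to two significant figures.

In absolute terms T_C = 295.15 K and T_H = 328.15 K, so ΔT = 33.00 K.
COP_Carnot = T_H/ΔT = 328.15/33.00 = 9.944.
Resistance heating needs Ẇ_res = Q̇_H = 1140 kW; the reversible heat pump needs only Ẇ_hp = Q̇_H/COP = 114.6 kW.
Saving = 1140 − 114.6 = 1025 kW.

1000 kW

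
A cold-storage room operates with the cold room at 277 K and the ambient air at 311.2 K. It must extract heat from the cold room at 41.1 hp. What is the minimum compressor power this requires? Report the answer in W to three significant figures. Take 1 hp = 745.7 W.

The reservoir spacing is ΔT = 311.2 − 277 = 34.20 K.
COP_Carnot = T_C/ΔT = 277.00/34.20 = 8.099.
Ẇ_min = Q̇/COP_Carnot = 41.10/8.099 = 5.074 hp = 3784 W.

3780 W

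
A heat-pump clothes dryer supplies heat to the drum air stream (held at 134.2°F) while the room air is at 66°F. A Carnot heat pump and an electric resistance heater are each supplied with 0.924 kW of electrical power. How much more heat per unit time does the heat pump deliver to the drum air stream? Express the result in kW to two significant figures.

In absolute terms T_C = 292.04 K and T_H = 329.93 K, so ΔT = 37.89 K.
COP_Carnot = T_H/ΔT = 329.93/37.89 = 8.708.
The heat pump delivers Q̇_H = COP × Ẇ = 8.046 kW; the resistance heater delivers Ẇ = 0.9240 kW.
Extra = (COP − 1)·Ẇ = 7.122 kW.

7.1 kW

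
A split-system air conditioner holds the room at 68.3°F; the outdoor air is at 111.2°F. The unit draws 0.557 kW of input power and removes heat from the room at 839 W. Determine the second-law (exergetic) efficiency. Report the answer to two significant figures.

0.12

Converting, Q̇_C = 839.0 W = 0.8390 kW, so COP_actual = Q̇_C/Ẇ = 0.8390/0.5570 = 1.506.
In absolute terms T_C = 293.32 K and T_H = 317.15 K, so ΔT = 23.83 K.
COP_Carnot = T_C/ΔT = 293.32/23.83 = 12.31.
η_II = COP_actual/COP_Carnot = 1.506/12.31 = 0.1224.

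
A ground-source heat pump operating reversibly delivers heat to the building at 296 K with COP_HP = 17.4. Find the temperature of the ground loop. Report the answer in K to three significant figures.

COP_HP = T_H/(T_H − T_C) gives T_H − T_C = T_H/COP.
With T_H = 296.00 K, T_C = 296.00 × (1 − 1/17.4) = 278.99 K.

279 K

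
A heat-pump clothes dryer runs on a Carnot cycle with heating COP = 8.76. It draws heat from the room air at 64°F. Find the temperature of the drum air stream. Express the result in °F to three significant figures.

COP_HP = T_H/(T_H − T_C) rearranges to T_H = COP·T_C/(COP − 1).
With T_C = 290.93 K, T_H = 8.76 × 290.93/7.760 = 328.42 K.
Converting, 328.42 K = 131.48°F.

131 °F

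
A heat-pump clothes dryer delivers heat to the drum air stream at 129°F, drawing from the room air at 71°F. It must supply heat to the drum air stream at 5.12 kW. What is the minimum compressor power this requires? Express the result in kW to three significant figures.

In absolute terms T_C = 294.82 K and T_H = 327.04 K, so ΔT = 32.22 K.
COP_Carnot = T_H/ΔT = 327.04/32.22 = 10.15.
Ẇ_min = Q̇/COP_Carnot = 5.120/10.15 = 0.5045 kW.

0.504 kW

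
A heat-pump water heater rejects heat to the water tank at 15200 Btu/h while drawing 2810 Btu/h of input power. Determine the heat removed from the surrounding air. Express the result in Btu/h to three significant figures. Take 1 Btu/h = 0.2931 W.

12400 Btu/h

For a cyclic device the first law requires Q̇_H = Q̇_C + Ẇ.
Q̇_C = Q̇_H − Ẇ = 12390 Btu/h.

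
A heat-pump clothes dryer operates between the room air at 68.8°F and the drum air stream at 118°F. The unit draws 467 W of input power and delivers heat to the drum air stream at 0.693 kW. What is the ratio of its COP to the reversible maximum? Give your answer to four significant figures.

0.1264

Converting, Q̇_H = 0.6930 kW = 693.0 W, so COP_actual = Q̇_H/Ẇ = 693.0/467.0 = 1.484.
In absolute terms T_C = 293.59 K and T_H = 320.93 K, so ΔT = 27.33 K.
COP_Carnot = T_H/ΔT = 320.93/27.33 = 11.74.
η_II = COP_actual/COP_Carnot = 1.484/11.74 = 0.1264.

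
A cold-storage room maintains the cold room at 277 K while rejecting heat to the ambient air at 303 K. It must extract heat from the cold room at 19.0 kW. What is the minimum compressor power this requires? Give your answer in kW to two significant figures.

The reservoir spacing is ΔT = 303 − 277 = 26.00 K.
COP_Carnot = T_C/ΔT = 277.00/26.00 = 10.65.
Ẇ_min = Q̇/COP_Carnot = 19.00/10.65 = 1.783 kW.

1.8 kW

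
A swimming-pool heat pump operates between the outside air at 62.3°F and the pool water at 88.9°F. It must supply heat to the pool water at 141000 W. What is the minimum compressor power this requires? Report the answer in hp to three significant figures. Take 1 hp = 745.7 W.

9.17 hp

In absolute terms T_C = 289.98 K and T_H = 304.76 K, so ΔT = 14.78 K.
COP_Carnot = T_H/ΔT = 304.76/14.78 = 20.62.
Ẇ_min = Q̇/COP_Carnot = 141000/20.62 = 6837 W = 9.169 hp.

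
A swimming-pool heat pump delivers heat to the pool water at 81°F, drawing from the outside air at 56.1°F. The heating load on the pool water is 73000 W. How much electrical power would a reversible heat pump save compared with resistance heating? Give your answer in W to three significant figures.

In absolute terms T_C = 286.54 K and T_H = 300.37 K, so ΔT = 13.83 K.
COP_Carnot = T_H/ΔT = 300.37/13.83 = 21.71.
Resistance heating needs Ẇ_res = Q̇_H = 73000 W; the reversible heat pump needs only Ẇ_hp = Q̇_H/COP = 3362 W.
Saving = 73000 − 3362 = 69640 W.

69600 W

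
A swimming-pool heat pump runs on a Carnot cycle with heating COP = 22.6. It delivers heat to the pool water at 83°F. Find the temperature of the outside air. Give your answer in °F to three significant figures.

COP_HP = T_H/(T_H − T_C) gives T_H − T_C = T_H/COP.
With T_H = 301.48 K, T_C = 301.48 × (1 − 1/22.6) = 288.14 K.
Converting, 288.14 K = 58.99°F.

59.0 °F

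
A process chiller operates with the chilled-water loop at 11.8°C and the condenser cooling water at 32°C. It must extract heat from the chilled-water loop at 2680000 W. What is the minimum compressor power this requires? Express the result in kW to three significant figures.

In absolute terms T_C = 284.95 K and T_H = 305.15 K, so ΔT = 20.20 K.
COP_Carnot = T_C/ΔT = 284.95/20.20 = 14.11.
Ẇ_min = Q̇/COP_Carnot = 2680000/14.11 = 190000 W = 190.0 kW.

190 kW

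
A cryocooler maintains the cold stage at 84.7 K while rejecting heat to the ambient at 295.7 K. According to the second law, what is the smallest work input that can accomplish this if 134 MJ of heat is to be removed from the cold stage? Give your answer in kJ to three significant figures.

334000 kJ

The reservoir spacing is ΔT = 295.7 − 84.7 = 211.0 K.
The reversible limit is COP_R = T_C/ΔT = 0.4014, so W_min = Q_C/COP = Q_C·ΔT/T_C.
W_min = 134.0 × 211.0/84.70 = 333.8 MJ = 333800 kJ.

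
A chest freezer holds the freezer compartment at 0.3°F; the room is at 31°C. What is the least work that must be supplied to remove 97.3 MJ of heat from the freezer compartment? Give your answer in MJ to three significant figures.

18.5 MJ

In absolute terms T_C = 255.54 K and T_H = 304.15 K, so ΔT = 48.61 K.
The reversible limit is COP_R = T_C/ΔT = 5.257, so W_min = Q_C/COP = Q_C·ΔT/T_C.
W_min = 97.30 × 48.61/255.54 = 18.51 MJ.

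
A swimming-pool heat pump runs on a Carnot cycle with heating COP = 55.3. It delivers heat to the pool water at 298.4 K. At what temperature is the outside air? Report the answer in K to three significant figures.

293 K

COP_HP = T_H/(T_H − T_C) gives T_H − T_C = T_H/COP.
With T_H = 298.40 K, T_C = 298.40 × (1 − 1/55.3) = 293.00 K.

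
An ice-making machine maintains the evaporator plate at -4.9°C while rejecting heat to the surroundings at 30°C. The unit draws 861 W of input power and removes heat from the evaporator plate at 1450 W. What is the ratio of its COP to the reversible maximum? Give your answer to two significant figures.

0.22

COP_actual = Q̇_C/Ẇ = 1450/861.0 = 1.684.
In absolute terms T_C = 268.25 K and T_H = 303.15 K, so ΔT = 34.90 K.
COP_Carnot = T_C/ΔT = 268.25/34.90 = 7.686.
η_II = COP_actual/COP_Carnot = 1.684/7.686 = 0.2191.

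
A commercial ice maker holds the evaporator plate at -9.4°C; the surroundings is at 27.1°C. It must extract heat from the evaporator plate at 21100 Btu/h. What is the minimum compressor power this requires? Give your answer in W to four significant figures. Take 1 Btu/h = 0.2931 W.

855.9 W

In absolute terms T_C = 263.75 K and T_H = 300.25 K, so ΔT = 36.50 K.
COP_Carnot = T_C/ΔT = 263.75/36.50 = 7.226.
Ẇ_min = Q̇/COP_Carnot = 21100/7.226 = 2920 Btu/h = 855.9 W.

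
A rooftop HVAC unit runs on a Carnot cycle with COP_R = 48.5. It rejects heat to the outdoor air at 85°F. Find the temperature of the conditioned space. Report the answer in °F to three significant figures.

74.0 °F

For a Carnot refrigerator COP_R = T_C/(T_H − T_C), so T_C = COP·T_H/(1 + COP).
With T_H = 302.59 K, T_C = 48.5 × 302.59/49.50 = 296.48 K.
Converting, 296.48 K = 74.00°F.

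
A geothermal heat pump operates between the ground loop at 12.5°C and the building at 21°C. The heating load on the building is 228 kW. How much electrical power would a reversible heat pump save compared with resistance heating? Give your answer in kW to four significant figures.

In absolute terms T_C = 285.65 K and T_H = 294.15 K, so ΔT = 8.500 K.
COP_Carnot = T_H/ΔT = 294.15/8.500 = 34.61.
Resistance heating needs Ẇ_res = Q̇_H = 228.0 kW; the reversible heat pump needs only Ẇ_hp = Q̇_H/COP = 6.588 kW.
Saving = 228.0 − 6.588 = 221.4 kW.

221.4 kW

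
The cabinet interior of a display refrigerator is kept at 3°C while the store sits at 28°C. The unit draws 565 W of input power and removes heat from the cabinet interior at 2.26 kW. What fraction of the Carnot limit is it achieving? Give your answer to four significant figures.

Converting, Q̇_C = 2.260 kW = 2260 W, so COP_actual = Q̇_C/Ẇ = 2260/565.0 = 4.000.
In absolute terms T_C = 276.15 K and T_H = 301.15 K, so ΔT = 25.00 K.
COP_Carnot = T_C/ΔT = 276.15/25.00 = 11.05.
η_II = COP_actual/COP_Carnot = 4.000/11.05 = 0.3621.

0.3621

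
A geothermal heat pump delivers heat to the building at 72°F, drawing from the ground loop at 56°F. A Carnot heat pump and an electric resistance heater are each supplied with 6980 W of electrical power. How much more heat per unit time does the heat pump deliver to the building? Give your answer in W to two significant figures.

220000 W

In absolute terms T_C = 286.48 K and T_H = 295.37 K, so ΔT = 8.889 K.
COP_Carnot = T_H/ΔT = 295.37/8.889 = 33.23.
The heat pump delivers Q̇_H = COP × Ẇ = 231900 W; the resistance heater delivers Ẇ = 6980 W.
Extra = (COP − 1)·Ẇ = 225000 W.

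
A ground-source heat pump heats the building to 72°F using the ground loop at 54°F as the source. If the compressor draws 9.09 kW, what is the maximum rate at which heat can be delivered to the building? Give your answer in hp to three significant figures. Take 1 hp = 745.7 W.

In absolute terms T_C = 285.37 K and T_H = 295.37 K, so ΔT = 10.00 K.
COP_Carnot = T_H/ΔT = 295.37/10.00 = 29.54.
Q̇_max = COP_Carnot × Ẇ = 29.54 × 9.090 kW = 268.5 kW = 360.1 hp.

360 hp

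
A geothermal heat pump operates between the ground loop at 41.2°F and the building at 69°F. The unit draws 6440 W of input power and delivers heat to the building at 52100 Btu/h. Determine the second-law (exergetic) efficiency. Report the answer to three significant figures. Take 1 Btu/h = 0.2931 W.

0.125

Converting, Q̇_H = 52100 Btu/h = 15270 W, so COP_actual = Q̇_H/Ẇ = 15270/6440 = 2.371.
In absolute terms T_C = 278.26 K and T_H = 293.71 K, so ΔT = 15.44 K.
COP_Carnot = T_H/ΔT = 293.71/15.44 = 19.02.
η_II = COP_actual/COP_Carnot = 2.371/19.02 = 0.1247.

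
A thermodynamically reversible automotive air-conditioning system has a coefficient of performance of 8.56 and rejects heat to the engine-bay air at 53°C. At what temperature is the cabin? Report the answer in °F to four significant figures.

For a Carnot refrigerator COP_R = T_C/(T_H − T_C), so T_C = COP·T_H/(1 + COP).
With T_H = 326.15 K, T_C = 8.56 × 326.15/9.560 = 292.03 K.
Converting, 292.03 K = 65.99°F.

65.99 °F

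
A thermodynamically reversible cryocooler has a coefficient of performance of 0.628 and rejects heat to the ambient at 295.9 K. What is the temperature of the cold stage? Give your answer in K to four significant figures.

114.1 K

For a Carnot refrigerator COP_R = T_C/(T_H − T_C), so T_C = COP·T_H/(1 + COP).
With T_H = 295.90 K, T_C = 0.628 × 295.90/1.628 = 114.14 K.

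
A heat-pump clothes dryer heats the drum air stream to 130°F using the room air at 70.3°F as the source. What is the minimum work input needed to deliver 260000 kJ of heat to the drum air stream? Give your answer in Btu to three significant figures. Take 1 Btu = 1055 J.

25000 Btu

In absolute terms T_C = 294.43 K and T_H = 327.59 K, so ΔT = 33.17 K.
The reversible limit is COP_HP = T_H/ΔT = 9.877, so W_min = Q_H/COP = Q_H·ΔT/T_H.
W_min = 260000 × 33.17/327.59 = 26320 kJ = 24950 Btu.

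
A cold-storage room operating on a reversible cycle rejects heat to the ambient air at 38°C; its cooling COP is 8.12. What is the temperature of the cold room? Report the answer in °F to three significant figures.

For a Carnot refrigerator COP_R = T_C/(T_H − T_C), so T_C = COP·T_H/(1 + COP).
With T_H = 311.15 K, T_C = 8.12 × 311.15/9.120 = 277.03 K.
Converting, 277.03 K = 38.99°F.

39.0 °F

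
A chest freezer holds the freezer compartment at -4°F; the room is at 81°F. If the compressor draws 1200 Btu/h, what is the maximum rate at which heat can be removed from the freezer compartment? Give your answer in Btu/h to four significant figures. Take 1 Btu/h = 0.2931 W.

6433 Btu/h

In absolute terms T_C = 253.15 K and T_H = 300.37 K, so ΔT = 47.22 K.
COP_Carnot = T_C/ΔT = 253.15/47.22 = 5.361.
Q̇_max = COP_Carnot × Ẇ = 5.361 × 1200 Btu/h = 6433 Btu/h.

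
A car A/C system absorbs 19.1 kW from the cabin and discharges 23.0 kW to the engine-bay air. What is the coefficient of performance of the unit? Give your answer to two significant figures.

The first law gives Q̇_H = Q̇_C + Ẇ, so the three rates are Q̇_C = 19.10, Q̇_H = 23.00, Ẇ = 3.900 kW.
COP_R = Q̇_C/Ẇ = 19.10/3.900 = 4.897.

4.9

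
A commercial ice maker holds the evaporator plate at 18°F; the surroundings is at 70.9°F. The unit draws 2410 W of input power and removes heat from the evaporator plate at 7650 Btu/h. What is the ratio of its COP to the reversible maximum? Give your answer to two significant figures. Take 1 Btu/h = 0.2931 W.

Converting, Q̇_C = 7650 Btu/h = 2242 W, so COP_actual = Q̇_C/Ẇ = 2242/2410 = 0.9304.
In absolute terms T_C = 265.37 K and T_H = 294.76 K, so ΔT = 29.39 K.
COP_Carnot = T_C/ΔT = 265.37/29.39 = 9.030.
η_II = COP_actual/COP_Carnot = 0.9304/9.030 = 0.1030.

0.10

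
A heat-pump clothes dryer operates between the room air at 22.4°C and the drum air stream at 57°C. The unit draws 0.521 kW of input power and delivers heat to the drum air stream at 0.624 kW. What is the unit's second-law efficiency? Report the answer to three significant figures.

0.126

COP_actual = Q̇_H/Ẇ = 0.6240/0.5210 = 1.198.
In absolute terms T_C = 295.55 K and T_H = 330.15 K, so ΔT = 34.60 K.
COP_Carnot = T_H/ΔT = 330.15/34.60 = 9.542.
η_II = COP_actual/COP_Carnot = 1.198/9.542 = 0.1255.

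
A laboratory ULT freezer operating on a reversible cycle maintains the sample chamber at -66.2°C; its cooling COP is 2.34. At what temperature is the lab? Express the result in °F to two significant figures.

72 °F

COP_R = T_C/(T_H − T_C) gives T_H − T_C = T_C/COP.
With T_C = 206.95 K, T_H = 206.95 × (1 + 1/2.34) = 295.39 K.
Converting, 295.39 K = 72.03°F.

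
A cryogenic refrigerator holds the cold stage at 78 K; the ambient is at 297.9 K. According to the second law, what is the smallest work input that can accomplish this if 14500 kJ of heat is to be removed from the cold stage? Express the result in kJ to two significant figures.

The reservoir spacing is ΔT = 297.9 − 78 = 219.9 K.
The reversible limit is COP_R = T_C/ΔT = 0.3547, so W_min = Q_C/COP = Q_C·ΔT/T_C.
W_min = 14500 × 219.9/78.00 = 40880 kJ.

41000 kJ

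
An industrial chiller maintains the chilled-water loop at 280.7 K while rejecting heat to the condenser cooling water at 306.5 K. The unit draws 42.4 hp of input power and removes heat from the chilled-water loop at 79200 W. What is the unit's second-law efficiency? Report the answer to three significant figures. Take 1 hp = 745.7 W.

0.230

Converting, Q̇_C = 79200 W = 106.2 hp, so COP_actual = Q̇_C/Ẇ = 106.2/42.40 = 2.505.
The reservoir spacing is ΔT = 306.5 − 280.7 = 25.80 K.
COP_Carnot = T_C/ΔT = 280.70/25.80 = 10.88.
η_II = COP_actual/COP_Carnot = 2.505/10.88 = 0.2302.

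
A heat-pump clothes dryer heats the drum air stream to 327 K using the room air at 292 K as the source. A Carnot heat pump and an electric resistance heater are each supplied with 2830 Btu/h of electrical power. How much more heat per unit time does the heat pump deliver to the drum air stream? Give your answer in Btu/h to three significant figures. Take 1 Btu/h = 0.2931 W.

The reservoir spacing is ΔT = 327 − 292 = 35.00 K.
COP_Carnot = T_H/ΔT = 327.00/35.00 = 9.343.
The heat pump delivers Q̇_H = COP × Ẇ = 26440 Btu/h; the resistance heater delivers Ẇ = 2830 Btu/h.
Extra = (COP − 1)·Ẇ = 23610 Btu/h.

23600 Btu/h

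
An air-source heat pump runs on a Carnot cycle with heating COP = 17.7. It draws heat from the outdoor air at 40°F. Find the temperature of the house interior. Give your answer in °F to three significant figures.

COP_HP = T_H/(T_H − T_C) rearranges to T_H = COP·T_C/(COP − 1).
With T_C = 277.59 K, T_H = 17.7 × 277.59/16.70 = 294.22 K.
Converting, 294.22 K = 69.92°F.

69.9 °F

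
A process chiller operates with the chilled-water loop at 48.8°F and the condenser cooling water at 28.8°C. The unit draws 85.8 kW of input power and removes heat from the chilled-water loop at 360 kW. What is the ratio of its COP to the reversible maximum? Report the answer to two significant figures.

COP_actual = Q̇_C/Ẇ = 360.0/85.80 = 4.196.
In absolute terms T_C = 282.48 K and T_H = 301.95 K, so ΔT = 19.47 K.
COP_Carnot = T_C/ΔT = 282.48/19.47 = 14.51.
η_II = COP_actual/COP_Carnot = 4.196/14.51 = 0.2891.

0.29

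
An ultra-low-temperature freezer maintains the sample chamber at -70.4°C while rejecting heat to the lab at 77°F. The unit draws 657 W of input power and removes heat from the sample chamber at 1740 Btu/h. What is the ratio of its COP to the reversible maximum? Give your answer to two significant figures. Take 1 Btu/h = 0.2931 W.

0.37

Converting, Q̇_C = 1740 Btu/h = 510.0 W, so COP_actual = Q̇_C/Ẇ = 510.0/657.0 = 0.7762.
In absolute terms T_C = 202.75 K and T_H = 298.15 K, so ΔT = 95.40 K.
COP_Carnot = T_C/ΔT = 202.75/95.40 = 2.125.
η_II = COP_actual/COP_Carnot = 0.7762/2.125 = 0.3652.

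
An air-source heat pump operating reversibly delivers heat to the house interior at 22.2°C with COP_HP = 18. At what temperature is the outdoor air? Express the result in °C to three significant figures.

COP_HP = T_H/(T_H − T_C) gives T_H − T_C = T_H/COP.
With T_H = 295.35 K, T_C = 295.35 × (1 − 1/18) = 278.94 K.
Converting, 278.94 K = 5.79°C.

5.79 °C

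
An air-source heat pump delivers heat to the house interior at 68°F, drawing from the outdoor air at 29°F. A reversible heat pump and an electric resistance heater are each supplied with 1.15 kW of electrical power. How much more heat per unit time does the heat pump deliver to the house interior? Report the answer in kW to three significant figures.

14.4 kW

In absolute terms T_C = 271.48 K and T_H = 293.15 K, so ΔT = 21.67 K.
COP_Carnot = T_H/ΔT = 293.15/21.67 = 13.53.
The heat pump delivers Q̇_H = COP × Ẇ = 15.56 kW; the resistance heater delivers Ẇ = 1.150 kW.
Extra = (COP − 1)·Ẇ = 14.41 kW.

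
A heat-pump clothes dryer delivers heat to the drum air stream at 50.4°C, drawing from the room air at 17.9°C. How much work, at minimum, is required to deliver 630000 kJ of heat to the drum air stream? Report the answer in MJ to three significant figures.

In absolute terms T_C = 291.05 K and T_H = 323.55 K, so ΔT = 32.50 K.
The reversible limit is COP_HP = T_H/ΔT = 9.955, so W_min = Q_H/COP = Q_H·ΔT/T_H.
W_min = 630000 × 32.50/323.55 = 63280 kJ = 63.28 MJ.

63.3 MJ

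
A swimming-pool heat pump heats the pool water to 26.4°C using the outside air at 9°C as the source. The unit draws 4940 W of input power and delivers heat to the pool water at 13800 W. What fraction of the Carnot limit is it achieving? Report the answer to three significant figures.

COP_actual = Q̇_H/Ẇ = 13800/4940 = 2.794.
In absolute terms T_C = 282.15 K and T_H = 299.55 K, so ΔT = 17.40 K.
COP_Carnot = T_H/ΔT = 299.55/17.40 = 17.22.
η_II = COP_actual/COP_Carnot = 2.794/17.22 = 0.1623.

0.162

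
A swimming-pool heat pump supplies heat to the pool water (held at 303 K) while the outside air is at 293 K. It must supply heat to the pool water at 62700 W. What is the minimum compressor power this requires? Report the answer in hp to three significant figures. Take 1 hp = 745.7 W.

The reservoir spacing is ΔT = 303 − 293 = 10.00 K.
COP_Carnot = T_H/ΔT = 303.00/10.00 = 30.30.
Ẇ_min = Q̇/COP_Carnot = 62700/30.30 = 2069 W = 2.775 hp.

2.77 hp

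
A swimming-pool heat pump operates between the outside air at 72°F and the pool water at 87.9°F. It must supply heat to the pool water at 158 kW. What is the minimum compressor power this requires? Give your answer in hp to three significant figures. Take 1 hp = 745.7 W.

In absolute terms T_C = 295.37 K and T_H = 304.21 K, so ΔT = 8.833 K.
COP_Carnot = T_H/ΔT = 304.21/8.833 = 34.44.
Ẇ_min = Q̇/COP_Carnot = 158.0/34.44 = 4.588 kW = 6.152 hp.

6.15 hp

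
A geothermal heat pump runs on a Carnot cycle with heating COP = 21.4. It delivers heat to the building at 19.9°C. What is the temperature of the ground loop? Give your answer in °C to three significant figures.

6.21 °C

COP_HP = T_H/(T_H − T_C) gives T_H − T_C = T_H/COP.
With T_H = 293.05 K, T_C = 293.05 × (1 − 1/21.4) = 279.36 K.
Converting, 279.36 K = 6.21°C.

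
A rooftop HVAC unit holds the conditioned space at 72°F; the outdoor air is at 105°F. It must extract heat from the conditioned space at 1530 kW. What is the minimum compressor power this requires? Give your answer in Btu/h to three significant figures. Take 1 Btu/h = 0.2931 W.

324000 Btu/h

In absolute terms T_C = 295.37 K and T_H = 313.71 K, so ΔT = 18.33 K.
COP_Carnot = T_C/ΔT = 295.37/18.33 = 16.11.
Ẇ_min = Q̇/COP_Carnot = 1530/16.11 = 94.96 kW = 324000 Btu/h.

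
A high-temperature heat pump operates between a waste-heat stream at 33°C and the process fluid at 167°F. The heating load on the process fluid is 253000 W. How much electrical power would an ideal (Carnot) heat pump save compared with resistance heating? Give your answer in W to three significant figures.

222000 W

In absolute terms T_C = 306.15 K and T_H = 348.15 K, so ΔT = 42.00 K.
COP_Carnot = T_H/ΔT = 348.15/42.00 = 8.289.
Resistance heating needs Ẇ_res = Q̇_H = 253000 W; the reversible heat pump needs only Ẇ_hp = Q̇_H/COP = 30520 W.
Saving = 253000 − 30520 = 222500 W.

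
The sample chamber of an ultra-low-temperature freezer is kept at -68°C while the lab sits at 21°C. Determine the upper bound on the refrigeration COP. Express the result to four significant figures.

2.305

In absolute terms T_C = 205.15 K and T_H = 294.15 K, so ΔT = 89.00 K.
For a reversible cycle, COP_Carnot = T_C/ΔT = 205.15/89.00 = 2.305.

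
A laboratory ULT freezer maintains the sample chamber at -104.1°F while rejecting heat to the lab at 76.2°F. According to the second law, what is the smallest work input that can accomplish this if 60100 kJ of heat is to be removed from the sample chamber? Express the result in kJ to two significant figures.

In absolute terms T_C = 197.54 K and T_H = 297.71 K, so ΔT = 100.2 K.
The reversible limit is COP_R = T_C/ΔT = 1.972, so W_min = Q_C/COP = Q_C·ΔT/T_C.
W_min = 60100 × 100.2/197.54 = 30480 kJ.

30000 kJ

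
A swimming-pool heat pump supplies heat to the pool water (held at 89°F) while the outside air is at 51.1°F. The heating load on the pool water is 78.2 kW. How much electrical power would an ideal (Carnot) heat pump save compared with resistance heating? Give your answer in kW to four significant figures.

In absolute terms T_C = 283.76 K and T_H = 304.82 K, so ΔT = 21.06 K.
COP_Carnot = T_H/ΔT = 304.82/21.06 = 14.48.
Resistance heating needs Ẇ_res = Q̇_H = 78.20 kW; the reversible heat pump needs only Ẇ_hp = Q̇_H/COP = 5.402 kW.
Saving = 78.20 − 5.402 = 72.80 kW.

72.80 kW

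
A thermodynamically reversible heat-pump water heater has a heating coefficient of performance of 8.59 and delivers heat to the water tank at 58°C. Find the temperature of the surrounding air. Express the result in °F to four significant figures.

COP_HP = T_H/(T_H − T_C) gives T_H − T_C = T_H/COP.
With T_H = 331.15 K, T_C = 331.15 × (1 − 1/8.59) = 292.60 K.
Converting, 292.60 K = 67.01°F.

67.01 °F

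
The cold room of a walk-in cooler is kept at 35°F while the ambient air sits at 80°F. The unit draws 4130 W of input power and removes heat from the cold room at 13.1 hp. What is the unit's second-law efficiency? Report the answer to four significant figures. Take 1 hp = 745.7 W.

Converting, Q̇_C = 13.10 hp = 9769 W, so COP_actual = Q̇_C/Ẇ = 9769/4130 = 2.365.
In absolute terms T_C = 274.82 K and T_H = 299.82 K, so ΔT = 25.00 K.
COP_Carnot = T_C/ΔT = 274.82/25.00 = 10.99.
η_II = COP_actual/COP_Carnot = 2.365/10.99 = 0.2152.

0.2152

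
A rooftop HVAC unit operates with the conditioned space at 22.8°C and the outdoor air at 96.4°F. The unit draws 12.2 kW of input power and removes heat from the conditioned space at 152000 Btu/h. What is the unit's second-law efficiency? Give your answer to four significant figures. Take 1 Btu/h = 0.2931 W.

Converting, Q̇_C = 152000 Btu/h = 44.55 kW, so COP_actual = Q̇_C/Ẇ = 44.55/12.20 = 3.652.
In absolute terms T_C = 295.95 K and T_H = 308.93 K, so ΔT = 12.98 K.
COP_Carnot = T_C/ΔT = 295.95/12.98 = 22.80.
η_II = COP_actual/COP_Carnot = 3.652/22.80 = 0.1601.

0.1601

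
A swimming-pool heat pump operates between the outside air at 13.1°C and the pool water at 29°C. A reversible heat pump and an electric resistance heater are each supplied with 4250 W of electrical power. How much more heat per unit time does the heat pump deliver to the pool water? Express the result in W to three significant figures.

In absolute terms T_C = 286.25 K and T_H = 302.15 K, so ΔT = 15.90 K.
COP_Carnot = T_H/ΔT = 302.15/15.90 = 19.00.
The heat pump delivers Q̇_H = COP × Ẇ = 80760 W; the resistance heater delivers Ẇ = 4250 W.
Extra = (COP − 1)·Ẇ = 76510 W.

76500 W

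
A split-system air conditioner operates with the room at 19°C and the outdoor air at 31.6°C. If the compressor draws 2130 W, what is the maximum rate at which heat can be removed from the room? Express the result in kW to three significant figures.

49.4 kW

In absolute terms T_C = 292.15 K and T_H = 304.75 K, so ΔT = 12.60 K.
COP_Carnot = T_C/ΔT = 292.15/12.60 = 23.19.
Q̇_max = COP_Carnot × Ẇ = 23.19 × 2130 W = 49390 W = 49.39 kW.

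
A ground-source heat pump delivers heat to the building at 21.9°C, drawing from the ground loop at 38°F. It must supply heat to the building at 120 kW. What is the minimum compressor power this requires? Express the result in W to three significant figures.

7550 W

In absolute terms T_C = 276.48 K and T_H = 295.05 K, so ΔT = 18.57 K.
COP_Carnot = T_H/ΔT = 295.05/18.57 = 15.89.
Ẇ_min = Q̇/COP_Carnot = 120.0/15.89 = 7.551 kW = 7551 W.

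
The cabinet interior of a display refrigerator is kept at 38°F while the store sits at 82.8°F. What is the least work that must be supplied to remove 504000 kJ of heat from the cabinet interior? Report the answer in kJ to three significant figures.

45400 kJ

In absolute terms T_C = 276.48 K and T_H = 301.37 K, so ΔT = 24.89 K.
The reversible limit is COP_R = T_C/ΔT = 11.11, so W_min = Q_C/COP = Q_C·ΔT/T_C.
W_min = 504000 × 24.89/276.48 = 45370 kJ.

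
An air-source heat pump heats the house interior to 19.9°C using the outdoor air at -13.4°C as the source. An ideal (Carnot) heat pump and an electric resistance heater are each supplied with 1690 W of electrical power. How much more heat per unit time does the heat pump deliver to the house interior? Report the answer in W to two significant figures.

13000 W

In absolute terms T_C = 259.75 K and T_H = 293.05 K, so ΔT = 33.30 K.
COP_Carnot = T_H/ΔT = 293.05/33.30 = 8.800.
The heat pump delivers Q̇_H = COP × Ẇ = 14870 W; the resistance heater delivers Ẇ = 1690 W.
Extra = (COP − 1)·Ẇ = 13180 W.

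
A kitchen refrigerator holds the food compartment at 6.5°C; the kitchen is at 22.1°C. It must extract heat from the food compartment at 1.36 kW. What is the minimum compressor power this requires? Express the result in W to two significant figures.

76 W

In absolute terms T_C = 279.65 K and T_H = 295.25 K, so ΔT = 15.60 K.
COP_Carnot = T_C/ΔT = 279.65/15.60 = 17.93.
Ẇ_min = Q̇/COP_Carnot = 1.360/17.93 = 0.07587 kW = 75.87 W.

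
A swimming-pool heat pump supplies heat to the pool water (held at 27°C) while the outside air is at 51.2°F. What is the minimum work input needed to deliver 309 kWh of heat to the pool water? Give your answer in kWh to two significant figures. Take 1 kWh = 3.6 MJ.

In absolute terms T_C = 283.82 K and T_H = 300.15 K, so ΔT = 16.33 K.
The reversible limit is COP_HP = T_H/ΔT = 18.38, so W_min = Q_H/COP = Q_H·ΔT/T_H.
W_min = 309.0 × 16.33/300.15 = 16.81 kWh.

17 kWh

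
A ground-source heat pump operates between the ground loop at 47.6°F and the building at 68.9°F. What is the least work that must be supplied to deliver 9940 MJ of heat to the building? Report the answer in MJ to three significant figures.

In absolute terms T_C = 281.82 K and T_H = 293.65 K, so ΔT = 11.83 K.
The reversible limit is COP_HP = T_H/ΔT = 24.82, so W_min = Q_H/COP = Q_H·ΔT/T_H.
W_min = 9940 × 11.83/293.65 = 400.6 MJ.

401 MJ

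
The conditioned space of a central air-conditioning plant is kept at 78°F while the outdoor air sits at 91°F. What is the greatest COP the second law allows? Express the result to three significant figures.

41.4

In absolute terms T_C = 298.71 K and T_H = 305.93 K, so ΔT = 7.222 K.
For a reversible cycle, COP_Carnot = T_C/ΔT = 298.71/7.222 = 41.36.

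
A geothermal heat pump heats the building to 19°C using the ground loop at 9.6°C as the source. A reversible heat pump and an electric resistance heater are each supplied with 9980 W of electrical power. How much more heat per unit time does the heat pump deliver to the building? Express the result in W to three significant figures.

In absolute terms T_C = 282.75 K and T_H = 292.15 K, so ΔT = 9.400 K.
COP_Carnot = T_H/ΔT = 292.15/9.400 = 31.08.
The heat pump delivers Q̇_H = COP × Ẇ = 310200 W; the resistance heater delivers Ẇ = 9980 W.
Extra = (COP − 1)·Ẇ = 300200 W.

300000 W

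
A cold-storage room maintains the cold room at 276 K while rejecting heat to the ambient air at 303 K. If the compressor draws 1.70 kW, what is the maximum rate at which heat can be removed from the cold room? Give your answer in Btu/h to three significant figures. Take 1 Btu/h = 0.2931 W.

The reservoir spacing is ΔT = 303 − 276 = 27.00 K.
COP_Carnot = T_C/ΔT = 276.00/27.00 = 10.22.
Q̇_max = COP_Carnot × Ẇ = 10.22 × 1.700 kW = 17.38 kW = 59290 Btu/h.

59300 Btu/h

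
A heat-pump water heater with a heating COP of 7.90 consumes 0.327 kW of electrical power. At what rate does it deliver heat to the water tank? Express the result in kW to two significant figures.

Q̇_H = COP_HP × Ẇ = 7.90 × 0.3270 = 2.583 kW.

2.6 kW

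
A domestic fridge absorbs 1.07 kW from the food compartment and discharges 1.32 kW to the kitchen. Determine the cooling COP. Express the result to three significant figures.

4.28

The first law gives Q̇_H = Q̇_C + Ẇ, so the three rates are Q̇_C = 1.070, Q̇_H = 1.320, Ẇ = 0.2500 kW.
COP_R = Q̇_C/Ẇ = 1.070/0.2500 = 4.280.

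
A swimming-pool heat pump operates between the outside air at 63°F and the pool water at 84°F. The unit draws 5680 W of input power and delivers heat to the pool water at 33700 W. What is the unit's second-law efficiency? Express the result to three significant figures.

0.229

COP_actual = Q̇_H/Ẇ = 33700/5680 = 5.933.
In absolute terms T_C = 290.37 K and T_H = 302.04 K, so ΔT = 11.67 K.
COP_Carnot = T_H/ΔT = 302.04/11.67 = 25.89.
η_II = COP_actual/COP_Carnot = 5.933/25.89 = 0.2292.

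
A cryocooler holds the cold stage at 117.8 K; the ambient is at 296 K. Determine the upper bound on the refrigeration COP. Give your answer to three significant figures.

0.661

The reservoir spacing is ΔT = 296 − 117.8 = 178.2 K.
For a reversible cycle, COP_Carnot = T_C/ΔT = 117.80/178.2 = 0.6611.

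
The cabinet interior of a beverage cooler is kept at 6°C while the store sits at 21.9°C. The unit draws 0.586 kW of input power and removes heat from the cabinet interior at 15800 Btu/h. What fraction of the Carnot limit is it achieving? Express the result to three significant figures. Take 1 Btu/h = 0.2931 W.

0.450

Converting, Q̇_C = 15800 Btu/h = 4.631 kW, so COP_actual = Q̇_C/Ẇ = 4.631/0.5860 = 7.903.
In absolute terms T_C = 279.15 K and T_H = 295.05 K, so ΔT = 15.90 K.
COP_Carnot = T_C/ΔT = 279.15/15.90 = 17.56.
η_II = COP_actual/COP_Carnot = 7.903/17.56 = 0.4501.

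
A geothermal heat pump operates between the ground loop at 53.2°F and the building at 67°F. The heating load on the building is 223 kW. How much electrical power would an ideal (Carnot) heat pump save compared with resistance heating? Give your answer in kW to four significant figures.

217.2 kW

In absolute terms T_C = 284.93 K and T_H = 292.59 K, so ΔT = 7.667 K.
COP_Carnot = T_H/ΔT = 292.59/7.667 = 38.16.
Resistance heating needs Ẇ_res = Q̇_H = 223.0 kW; the reversible heat pump needs only Ẇ_hp = Q̇_H/COP = 5.843 kW.
Saving = 223.0 − 5.843 = 217.2 kW.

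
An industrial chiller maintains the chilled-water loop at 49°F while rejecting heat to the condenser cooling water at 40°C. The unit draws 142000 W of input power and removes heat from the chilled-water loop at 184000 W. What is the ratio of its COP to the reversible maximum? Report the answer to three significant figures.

COP_actual = Q̇_C/Ẇ = 184000/142000 = 1.296.
In absolute terms T_C = 282.59 K and T_H = 313.15 K, so ΔT = 30.56 K.
COP_Carnot = T_C/ΔT = 282.59/30.56 = 9.249.
η_II = COP_actual/COP_Carnot = 1.296/9.249 = 0.1401.

0.140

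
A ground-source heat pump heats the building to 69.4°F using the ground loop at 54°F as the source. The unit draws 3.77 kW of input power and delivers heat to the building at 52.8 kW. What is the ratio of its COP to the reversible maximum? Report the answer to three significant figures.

0.408

COP_actual = Q̇_H/Ẇ = 52.80/3.770 = 14.01.
In absolute terms T_C = 285.37 K and T_H = 293.93 K, so ΔT = 8.556 K.
COP_Carnot = T_H/ΔT = 293.93/8.556 = 34.36.
η_II = COP_actual/COP_Carnot = 14.01/34.36 = 0.4077.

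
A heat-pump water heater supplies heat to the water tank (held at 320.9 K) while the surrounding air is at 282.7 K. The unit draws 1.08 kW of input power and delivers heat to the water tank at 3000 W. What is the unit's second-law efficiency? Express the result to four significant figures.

0.3307

Converting, Q̇_H = 3000 W = 3.000 kW, so COP_actual = Q̇_H/Ẇ = 3.000/1.080 = 2.778.
The reservoir spacing is ΔT = 320.9 − 282.7 = 38.20 K.
COP_Carnot = T_H/ΔT = 320.90/38.20 = 8.401.
η_II = COP_actual/COP_Carnot = 2.778/8.401 = 0.3307.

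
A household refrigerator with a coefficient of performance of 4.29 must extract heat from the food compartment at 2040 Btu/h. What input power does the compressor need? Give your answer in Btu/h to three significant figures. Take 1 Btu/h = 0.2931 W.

Ẇ = Q̇_C/COP = 2040/4.29 = 475.5 Btu/h.

476 Btu/h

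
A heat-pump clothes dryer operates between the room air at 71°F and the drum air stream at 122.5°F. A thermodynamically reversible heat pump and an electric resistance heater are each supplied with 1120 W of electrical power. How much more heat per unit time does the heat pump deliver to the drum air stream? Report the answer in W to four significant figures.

In absolute terms T_C = 294.82 K and T_H = 323.43 K, so ΔT = 28.61 K.
COP_Carnot = T_H/ΔT = 323.43/28.61 = 11.30.
The heat pump delivers Q̇_H = COP × Ẇ = 12660 W; the resistance heater delivers Ẇ = 1120 W.
Extra = (COP − 1)·Ẇ = 11540 W.

11540 W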